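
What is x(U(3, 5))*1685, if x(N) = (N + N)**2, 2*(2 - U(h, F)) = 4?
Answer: 0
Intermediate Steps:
U(h, F) = 0 (U(h, F) = 2 - 1/2*4 = 2 - 2 = 0)
x(N) = 4*N**2 (x(N) = (2*N)**2 = 4*N**2)
x(U(3, 5))*1685 = (4*0**2)*1685 = (4*0)*1685 = 0*1685 = 0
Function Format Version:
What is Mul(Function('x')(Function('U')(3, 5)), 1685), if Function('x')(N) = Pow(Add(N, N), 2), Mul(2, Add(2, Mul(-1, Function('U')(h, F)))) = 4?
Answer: 0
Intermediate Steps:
Function('U')(h, F) = 0 (Function('U')(h, F) = Add(2, Mul(Rational(-1, 2), 4)) = Add(2, -2) = 0)
Function('x')(N) = Mul(4, Pow(N, 2)) (Function('x')(N) = Pow(Mul(2, N), 2) = Mul(4, Pow(N, 2)))
Mul(Function('x')(Function('U')(3, 5)), 1685) = Mul(Mul(4, Pow(0, 2)), 1685) = Mul(Mul(4, 0), 1685) = Mul(0, 1685) = 0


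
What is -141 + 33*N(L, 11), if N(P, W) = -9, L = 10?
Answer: -438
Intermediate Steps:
-141 + 33*N(L, 11) = -141 + 33*(-9) = -141 - 297 = -438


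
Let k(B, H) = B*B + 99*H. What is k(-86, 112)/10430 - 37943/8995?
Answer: -3278313/1340255 ≈ -2.4460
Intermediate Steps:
k(B, H) = B**2 + 99*H
k(-86, 112)/10430 - 37943/8995 = ((-86)**2 + 99*112)/10430 - 37943/8995 = (7396 + 11088)*(1/10430) - 37943*1/8995 = 18484*(1/10430) - 37943/8995 = 9242/5215 - 37943/8995 = -3278313/1340255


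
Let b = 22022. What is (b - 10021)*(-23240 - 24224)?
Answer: -569615464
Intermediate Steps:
(b - 10021)*(-23240 - 24224) = (22022 - 10021)*(-23240 - 24224) = 12001*(-47464) = -569615464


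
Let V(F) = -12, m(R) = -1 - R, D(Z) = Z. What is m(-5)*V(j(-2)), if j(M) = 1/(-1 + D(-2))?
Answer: -48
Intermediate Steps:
j(M) = -⅓ (j(M) = 1/(-1 - 2) = 1/(-3) = -⅓)
m(-5)*V(j(-2)) = (-1 - 1*(-5))*(-12) = (-1 + 5)*(-12) = 4*(-12) = -48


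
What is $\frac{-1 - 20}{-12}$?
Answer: $\frac{7}{4} \approx 1.75$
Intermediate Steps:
$\frac{-1 - 20}{-12} = \left(-21\right) \left(- \frac{1}{12}\right) = \frac{7}{4}$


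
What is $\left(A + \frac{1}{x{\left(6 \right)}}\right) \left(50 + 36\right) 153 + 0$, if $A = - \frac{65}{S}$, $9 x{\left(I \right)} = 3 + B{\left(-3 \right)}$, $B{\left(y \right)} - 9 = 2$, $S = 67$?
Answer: $- \frac{2019753}{469} \approx -4306.5$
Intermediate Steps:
$B{\left(y \right)} = 11$ ($B{\left(y \right)} = 9 + 2 = 11$)
$x{\left(I \right)} = \frac{14}{9}$ ($x{\left(I \right)} = \frac{3 + 11}{9} = \frac{1}{9} \cdot 14 = \frac{14}{9}$)
$A = - \frac{65}{67} \approx -0.97015$
$\left(A + \frac{1}{x{\left(6 \right)}}\right) \left(50 + 36\right) 153 + 0 = \left(- \frac{65}{67} + \frac{1}{\frac{14}{9}}\right) \left(50 + 36\right) 153 + 0 = \left(- \frac{65}{67} + \frac{9}{14}\right) 86 \cdot 153 + 0 = \left(- \frac{307}{938}\right) 86 \cdot 153 + 0 = \left(- \frac{13201}{469}\right) 153 + 0 = - \frac{2019753}{469} + 0 = - \frac{2019753}{469}$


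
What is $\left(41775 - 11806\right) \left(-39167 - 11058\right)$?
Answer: $-1505193025$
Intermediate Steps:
$\left(41775 - 11806\right) \left(-39167 - 11058\right) = 29969 \left(-50225\right) = -1505193025$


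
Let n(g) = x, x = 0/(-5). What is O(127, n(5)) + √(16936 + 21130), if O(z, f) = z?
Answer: 127 + √38066 ≈ 322.10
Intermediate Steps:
x = 0 (x = 0*(-⅕) = 0)
n(g) = 0
O(127, n(5)) + √(16936 + 21130) = 127 + √(16936 + 21130) = 127 + √38066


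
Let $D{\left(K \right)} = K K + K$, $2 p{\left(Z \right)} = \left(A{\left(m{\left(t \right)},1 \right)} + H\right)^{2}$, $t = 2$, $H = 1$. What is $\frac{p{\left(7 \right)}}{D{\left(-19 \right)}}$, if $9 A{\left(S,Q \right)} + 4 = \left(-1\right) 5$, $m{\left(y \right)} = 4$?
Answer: $0$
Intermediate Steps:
$A{\left(S,Q \right)} = -1$ ($A{\left(S,Q \right)} = - \frac{4}{9} + \frac{\left(-1\right) 5}{9} = - \frac{4}{9} + \frac{1}{9} \left(-5\right) = - \frac{4}{9} - \frac{5}{9} = -1$)
$p{\left(Z \right)} = 0$ ($p{\left(Z \right)} = \frac{\left(-1 + 1\right)^{2}}{2} = \frac{0^{2}}{2} = \frac{1}{2} \cdot 0 = 0$)
$D{\left(K \right)} = K + K^{2}$ ($D{\left(K \right)} = K^{2} + K = K + K^{2}$)
$\frac{p{\left(7 \right)}}{D{\left(-19 \right)}} = \frac{0}{\left(-19\right) \left(1 - 19\right)} = \frac{0}{\left(-19\right) \left(-18\right)} = \frac{0}{342} = 0 \cdot \frac{1}{342} = 0$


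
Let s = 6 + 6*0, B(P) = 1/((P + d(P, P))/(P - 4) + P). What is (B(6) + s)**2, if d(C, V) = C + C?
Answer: 8281/225 ≈ 36.804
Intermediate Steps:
d(C, V) = 2*C
B(P) = 1/(P + 3*P/(-4 + P)) (B(P) = 1/((P + 2*P)/(P - 4) + P) = 1/((3*P)/(-4 + P) + P) = 1/(3*P/(-4 + P) + P) = 1/(P + 3*P/(-4 + P)))
s = 6 (s = 6 + 0 = 6)
(B(6) + s)**2 = ((-4 + 6)/(6*(-1 + 6)) + 6)**2 = ((1/6)*2/5 + 6)**2 = ((1/6)*(1/5)*2 + 6)**2 = (1/15 + 6)**2 = (91/15)**2 = 8281/225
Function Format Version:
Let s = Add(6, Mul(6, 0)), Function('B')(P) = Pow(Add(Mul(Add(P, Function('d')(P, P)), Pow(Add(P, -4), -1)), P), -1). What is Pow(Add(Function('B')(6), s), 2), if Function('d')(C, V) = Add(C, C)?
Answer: Rational(8281, 225) ≈ 36.804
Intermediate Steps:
Function('d')(C, V) = Mul(2, C)
Function('B')(P) = Pow(Add(P, Mul(3, P, Pow(Add(-4, P), -1))), -1) (Function('B')(P) = Pow(Add(Mul(Add(P, Mul(2, P)), Pow(Add(P, -4), -1)), P), -1) = Pow(Add(Mul(Mul(3, P), Pow(Add(-4, P), -1)), P), -1) = Pow(Add(Mul(3, P, Pow(Add(-4, P), -1)), P), -1) = Pow(Add(P, Mul(3, P, Pow(Add(-4, P), -1))), -1))
s = 6 (s = Add(6, 0) = 6)
Pow(Add(Function('B')(6), s), 2) = Pow(Add(Mul(Pow(6, -1), Pow(Add(-1, 6), -1), Add(-4, 6)), 6), 2) = Pow(Add(Mul(Rational(1, 6), Pow(5, -1), 2), 6), 2) = Pow(Add(Mul(Rational(1, 6), Rational(1, 5), 2), 6), 2) = Pow(Add(Rational(1, 15), 6), 2) = Pow(Rational(91, 15), 2) = Rational(8281, 225)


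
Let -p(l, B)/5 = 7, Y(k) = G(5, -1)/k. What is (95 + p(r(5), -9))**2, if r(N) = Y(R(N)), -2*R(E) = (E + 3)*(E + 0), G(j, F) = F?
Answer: 3600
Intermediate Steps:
R(E) = -E*(3 + E)/2 (R(E) = -(E + 3)*(E + 0)/2 = -(3 + E)*E/2 = -E*(3 + E)/2)
Y(k) = -1/k
r(N) = 2/(N*(3 + N)) (r(N) = -1/((-N*(3 + N)/2)) = -(-2)/(N*(3 + N)) = 2/(N*(3 + N)))
p(l, B) = -35 (p(l, B) = -5*7 = -35)
(95 + p(r(5), -9))**2 = (95 - 35)**2 = 60**2 = 3600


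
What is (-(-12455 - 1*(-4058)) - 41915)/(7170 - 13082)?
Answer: 16759/2956 ≈ 5.6695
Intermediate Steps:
(-(-12455 - 1*(-4058)) - 41915)/(7170 - 13082) = (-(-12455 + 4058) - 41915)/(-5912) = (-1*(-8397) - 41915)*(-1/5912) = (8397 - 41915)*(-1/5912) = -33518*(-1/5912) = 16759/2956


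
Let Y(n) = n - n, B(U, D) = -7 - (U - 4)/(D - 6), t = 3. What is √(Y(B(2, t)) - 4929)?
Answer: I*√4929 ≈ 70.207*I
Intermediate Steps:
B(U, D) = -7 - (-4 + U)/(-6 + D)
Y(n) = 0
√(Y(B(2, t)) - 4929) = √(0 - 4929) = √(-4929) = I*√4929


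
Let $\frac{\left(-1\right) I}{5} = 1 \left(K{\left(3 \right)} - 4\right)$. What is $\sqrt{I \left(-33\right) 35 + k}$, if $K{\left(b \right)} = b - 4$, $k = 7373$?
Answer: $i \sqrt{21502} \approx 146.64 i$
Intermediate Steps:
$K{\left(b \right)} = -4 + b$
$I = 25$ ($I = - 5 \cdot 1 \left(\left(-4 + 3\right) - 4\right) = - 5 \cdot 1 \left(-1 - 4\right) = - 5 \cdot 1 \left(-5\right) = \left(-5\right) \left(-5\right) = 25$)
$\sqrt{I \left(-33\right) 35 + k} = \sqrt{25 \left(-33\right) 35 + 7373} = \sqrt{\left(-825\right) 35 + 7373} = \sqrt{-28875 + 7373} = \sqrt{-21502} = i \sqrt{21502}$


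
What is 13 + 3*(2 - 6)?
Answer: 1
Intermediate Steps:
13 + 3*(2 - 6) = 13 + 3*(-4) = 13 - 12 = 1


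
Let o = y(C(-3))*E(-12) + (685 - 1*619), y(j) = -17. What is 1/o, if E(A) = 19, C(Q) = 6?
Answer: -1/257 ≈ -0.0038911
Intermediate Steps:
o = -257 (o = -17*19 + (685 - 1*619) = -323 + (685 - 619) = -323 + 66 = -257)
1/o = 1/(-257) = -1/257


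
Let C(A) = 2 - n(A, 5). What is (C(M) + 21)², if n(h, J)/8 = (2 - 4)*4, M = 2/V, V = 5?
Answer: 7569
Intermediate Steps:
M = ⅖ (M = 2/5 = 2*(⅕) = ⅖ ≈ 0.40000)
n(h, J) = -64 (n(h, J) = 8*((2 - 4)*4) = 8*(-2*4) = 8*(-8) = -64)
C(A) = 66 (C(A) = 2 - 1*(-64) = 2 + 64 = 66)
(C(M) + 21)² = (66 + 21)² = 87² = 7569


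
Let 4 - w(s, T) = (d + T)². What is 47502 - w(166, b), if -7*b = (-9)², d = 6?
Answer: 2328923/49 ≈ 47529.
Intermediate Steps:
b = -81/7 (b = -⅐*(-9)² = -⅐*81 = -81/7 ≈ -11.571)
w(s, T) = 4 - (6 + T)²
47502 - w(166, b) = 47502 - (4 - (6 - 81/7)²) = 47502 - (4 - (-39/7)²) = 47502 - (4 - 1*1521/49) = 47502 - (4 - 1521/49) = 47502 - 1*(-1325/49) = 47502 + 1325/49 = 2328923/49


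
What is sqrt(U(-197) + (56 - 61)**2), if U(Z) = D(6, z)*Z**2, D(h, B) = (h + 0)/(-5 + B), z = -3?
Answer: I*sqrt(116327)/2 ≈ 170.53*I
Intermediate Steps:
D(h, B) = h/(-5 + B)
U(Z) = -3*Z**2/4 (U(Z) = (6/(-5 - 3))*Z**2 = (6/(-8))*Z**2 = (6*(-1/8))*Z**2 = -3*Z**2/4)
sqrt(U(-197) + (56 - 61)**2) = sqrt(-3/4*(-197)**2 + (56 - 61)**2) = sqrt(-3/4*38809 + (-5)**2) = sqrt(-116427/4 + 25) = sqrt(-116327/4) = I*sqrt(116327)/2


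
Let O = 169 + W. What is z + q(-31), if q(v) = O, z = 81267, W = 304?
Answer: 81740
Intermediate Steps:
O = 473 (O = 169 + 304 = 473)
q(v) = 473
z + q(-31) = 81267 + 473 = 81740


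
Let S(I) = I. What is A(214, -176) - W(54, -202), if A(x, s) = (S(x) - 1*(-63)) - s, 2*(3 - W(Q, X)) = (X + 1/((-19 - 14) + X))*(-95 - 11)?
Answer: 2621713/235 ≈ 11156.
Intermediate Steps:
W(Q, X) = 3 + 53*X + 53/(-33 + X) (W(Q, X) = 3 - (X + 1/((-19 - 14) + X))*(-95 - 11)/2 = 3 - (X + 1/(-33 + X))*(-106)/2 = 3 - (-106*X - 106/(-33 + X))/2 = 3 + (53*X + 53/(-33 + X)) = 3 + 53*X + 53/(-33 + X))
A(x, s) = 63 + x - s (A(x, s) = (x - 1*(-63)) - s = (x + 63) - s = (63 + x) - s = 63 + x - s)
A(214, -176) - W(54, -202) = (63 + 214 - 1*(-176)) - (-46 - 1746*(-202) + 53*(-202)²)/(-33 - 202) = (63 + 214 + 176) - (-46 + 352692 + 53*40804)/(-235) = 453 - (-1)*(-46 + 352692 + 2162612)/235 = 453 - (-1)*2515258/235 = 453 - 1*(-2515258/235) = 453 + 2515258/235 = 2621713/235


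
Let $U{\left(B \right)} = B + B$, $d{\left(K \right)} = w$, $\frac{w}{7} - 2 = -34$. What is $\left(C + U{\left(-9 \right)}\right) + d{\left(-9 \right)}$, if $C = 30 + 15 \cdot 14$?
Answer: $-2$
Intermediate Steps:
$w = -224$ ($w = 14 + 7 \left(-34\right) = 14 - 238 = -224$)
$d{\left(K \right)} = -224$
$U{\left(B \right)} = 2 B$
$C = 240$ ($C = 30 + 210 = 240$)
$\left(C + U{\left(-9 \right)}\right) + d{\left(-9 \right)} = \left(240 + 2 \left(-9\right)\right) - 224 = \left(240 - 18\right) - 224 = 222 - 224 = -2$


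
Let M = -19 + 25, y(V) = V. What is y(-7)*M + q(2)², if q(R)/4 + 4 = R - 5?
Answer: 742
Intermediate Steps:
M = 6
q(R) = -36 + 4*R (q(R) = -16 + 4*(R - 5) = -16 + 4*(-5 + R) = -16 + (-20 + 4*R) = -36 + 4*R)
y(-7)*M + q(2)² = -7*6 + (-36 + 4*2)² = -42 + (-36 + 8)² = -42 + (-28)² = -42 + 784 = 742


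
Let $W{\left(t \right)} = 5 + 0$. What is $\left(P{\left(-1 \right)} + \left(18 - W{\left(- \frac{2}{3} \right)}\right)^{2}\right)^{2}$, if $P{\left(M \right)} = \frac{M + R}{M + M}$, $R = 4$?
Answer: $\frac{112225}{4} \approx 28056.0$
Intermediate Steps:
$W{\left(t \right)} = 5$
$P{\left(M \right)} = \frac{4 + M}{2 M}$ ($P{\left(M \right)} = \frac{M + 4}{M + M} = \frac{4 + M}{2 M}$)
$\left(P{\left(-1 \right)} + \left(18 - W{\left(- \frac{2}{3} \right)}\right)^{2}\right)^{2} = \left(\frac{4 - 1}{2 \left(-1\right)} + \left(18 - 5\right)^{2}\right)^{2} = \left(\frac{1}{2} \left(-1\right) 3 + \left(18 - 5\right)^{2}\right)^{2} = \left(- \frac{3}{2} + 13^{2}\right)^{2} = \left(- \frac{3}{2} + 169\right)^{2} = \left(\frac{335}{2}\right)^{2} = \frac{112225}{4}$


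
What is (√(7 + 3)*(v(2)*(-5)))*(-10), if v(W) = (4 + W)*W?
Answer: 600*√10 ≈ 1897.4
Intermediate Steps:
v(W) = W*(4 + W)
(√(7 + 3)*(v(2)*(-5)))*(-10) = (√(7 + 3)*((2*(4 + 2))*(-5)))*(-10) = (√10*((2*6)*(-5)))*(-10) = (√10*(12*(-5)))*(-10) = (√10*(-60))*(-10) = -60*√10*(-10) = 600*√10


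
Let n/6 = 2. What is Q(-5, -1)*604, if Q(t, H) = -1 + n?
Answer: 6644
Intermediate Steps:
n = 12 (n = 6*2 = 12)
Q(t, H) = 11 (Q(t, H) = -1 + 12 = 11)
Q(-5, -1)*604 = 11*604 = 6644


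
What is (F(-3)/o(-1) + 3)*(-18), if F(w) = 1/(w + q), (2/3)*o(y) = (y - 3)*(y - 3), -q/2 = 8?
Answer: -4101/76 ≈ -53.961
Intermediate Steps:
q = -16 (q = -2*8 = -16)
o(y) = 3*(-3 + y)²/2 (o(y) = 3*((y - 3)*(y - 3))/2 = 3*((-3 + y)*(-3 + y))/2 = 3*(-3 + y)²/2)
F(w) = 1/(-16 + w) (F(w) = 1/(w - 16) = 1/(-16 + w))
(F(-3)/o(-1) + 3)*(-18) = (1/((-16 - 3)*((3*(-3 - 1)²/2))) + 3)*(-18) = (1/((-19)*(((3/2)*(-4)²))) + 3)*(-18) = (-1/(19*((3/2)*16)) + 3)*(-18) = (-1/19/24 + 3)*(-18) = (-1/19*1/24 + 3)*(-18) = (-1/456 + 3)*(-18) = (1367/456)*(-18) = -4101/76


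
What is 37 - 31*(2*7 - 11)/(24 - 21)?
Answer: 6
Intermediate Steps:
37 - 31*(2*7 - 11)/(24 - 21) = 37 - 31*(14 - 11)/3 = 37 - 93/3 = 37 - 31*1 = 37 - 31 = 6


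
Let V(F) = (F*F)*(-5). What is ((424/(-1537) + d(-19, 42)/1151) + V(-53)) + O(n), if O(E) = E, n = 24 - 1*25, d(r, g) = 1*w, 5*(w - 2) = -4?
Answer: -2344253036/166895 ≈ -14046.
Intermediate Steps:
w = 6/5 (w = 2 + (⅕)*(-4) = 2 - ⅘ = 6/5 ≈ 1.2000)
d(r, g) = 6/5 (d(r, g) = 1*(6/5) = 6/5)
n = -1 (n = 24 - 25 = -1)
V(F) = -5*F² (V(F) = F²*(-5) = -5*F²)
((424/(-1537) + d(-19, 42)/1151) + V(-53)) + O(n) = ((424/(-1537) + (6/5)/1151) - 5*(-53)²) - 1 = ((424*(-1/1537) + (6/5)*(1/1151)) - 5*2809) - 1 = ((-8/29 + 6/5755) - 14045) - 1 = (-45866/166895 - 14045) - 1 = -2344086141/166895 - 1 = -2344253036/166895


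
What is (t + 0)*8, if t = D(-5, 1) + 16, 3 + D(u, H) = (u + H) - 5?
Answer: 32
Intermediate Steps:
D(u, H) = -8 + H + u (D(u, H) = -3 + ((u + H) - 5) = -3 + ((H + u) - 5) = -3 + (-5 + H + u) = -8 + H + u)
t = 4 (t = (-8 + 1 - 5) + 16 = -12 + 16 = 4)
(t + 0)*8 = (4 + 0)*8 = 4*8 = 32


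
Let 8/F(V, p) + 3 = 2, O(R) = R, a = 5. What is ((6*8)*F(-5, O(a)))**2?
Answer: 147456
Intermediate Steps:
F(V, p) = -8 (F(V, p) = 8/(-3 + 2) = 8/(-1) = 8*(-1) = -8)
((6*8)*F(-5, O(a)))**2 = ((6*8)*(-8))**2 = (48*(-8))**2 = (-384)**2 = 147456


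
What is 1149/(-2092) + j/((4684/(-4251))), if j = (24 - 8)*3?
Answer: -108062583/2449732 ≈ -44.112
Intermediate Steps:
j = 48 (j = 16*3 = 48)
1149/(-2092) + j/((4684/(-4251))) = 1149/(-2092) + 48/((4684/(-4251))) = 1149*(-1/2092) + 48/((4684*(-1/4251))) = -1149/2092 + 48/(-4684/4251) = -1149/2092 + 48*(-4251/4684) = -1149/2092 - 51012/1171 = -108062583/2449732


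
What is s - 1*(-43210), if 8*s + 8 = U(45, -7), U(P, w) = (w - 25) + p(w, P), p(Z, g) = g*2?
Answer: 172865/4 ≈ 43216.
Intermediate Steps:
p(Z, g) = 2*g
U(P, w) = -25 + w + 2*P (U(P, w) = (w - 25) + 2*P = (-25 + w) + 2*P = -25 + w + 2*P)
s = 25/4 (s = -1 + (-25 - 7 + 2*45)/8 = -1 + (-25 - 7 + 90)/8 = -1 + (1/8)*58 = -1 + 29/4 = 25/4 ≈ 6.2500)
s - 1*(-43210) = 25/4 - 1*(-43210) = 25/4 + 43210 = 172865/4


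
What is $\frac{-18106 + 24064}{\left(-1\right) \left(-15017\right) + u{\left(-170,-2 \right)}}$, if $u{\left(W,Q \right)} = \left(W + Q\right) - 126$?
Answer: $\frac{5958}{14719} \approx 0.40478$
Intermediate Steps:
$u{\left(W,Q \right)} = -126 + Q + W$ ($u{\left(W,Q \right)} = \left(Q + W\right) - 126 = -126 + Q + W$)
$\frac{-18106 + 24064}{\left(-1\right) \left(-15017\right) + u{\left(-170,-2 \right)}} = \frac{-18106 + 24064}{\left(-1\right) \left(-15017\right) - 298} = \frac{5958}{15017 - 298} = \frac{5958}{14719}$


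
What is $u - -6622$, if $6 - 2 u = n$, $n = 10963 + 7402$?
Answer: $- \frac{5115}{2} \approx -2557.5$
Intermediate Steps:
$n = 18365$
$u = - \frac{18359}{2}$ ($u = 3 - \frac{18365}{2} = - \frac{18359}{2} \approx -9179.5$)
$u - -6622 = - \frac{18359}{2} - -6622 = - \frac{18359}{2} + 6622 = - \frac{5115}{2}$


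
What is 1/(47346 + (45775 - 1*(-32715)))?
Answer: 1/125836 ≈ 7.9468e-6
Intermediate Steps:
1/(47346 + (45775 - 1*(-32715))) = 1/(47346 + (45775 + 32715)) = 1/(47346 + 78490) = 1/125836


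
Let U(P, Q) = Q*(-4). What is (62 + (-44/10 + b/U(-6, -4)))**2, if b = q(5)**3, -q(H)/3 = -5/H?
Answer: 22496049/6400 ≈ 3515.0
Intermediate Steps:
q(H) = 15/H (q(H) = -(-15)/H = 15/H)
U(P, Q) = -4*Q
b = 27 (b = (15/5)**3 = (15*(1/5))**3 = 3**3 = 27)
(62 + (-44/10 + b/U(-6, -4)))**2 = (62 + (-44/10 + 27/((-4*(-4)))))**2 = (62 + (-44*1/10 + 27/16))**2 = (62 + (-22/5 + 27*(1/16)))**2 = (62 + (-22/5 + 27/16))**2 = (62 - 217/80)**2 = (4743/80)**2 = 22496049/6400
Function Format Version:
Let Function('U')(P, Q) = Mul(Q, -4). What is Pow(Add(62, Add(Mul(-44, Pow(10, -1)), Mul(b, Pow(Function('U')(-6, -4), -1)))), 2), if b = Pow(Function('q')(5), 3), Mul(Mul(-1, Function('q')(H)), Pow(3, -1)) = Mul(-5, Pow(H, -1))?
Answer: Rational(22496049, 6400) ≈ 3515.0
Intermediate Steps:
Function('q')(H) = Mul(15, Pow(H, -1)) (Function('q')(H) = Mul(-3, Mul(-5, Pow(H, -1))) = Mul(15, Pow(H, -1)))
Function('U')(P, Q) = Mul(-4, Q)
b = 27 (b = Pow(Mul(15, Pow(5, -1)), 3) = Pow(Mul(15, Rational(1, 5)), 3) = Pow(3, 3) = 27)
Pow(Add(62, Add(Mul(-44, Pow(10, -1)), Mul(b, Pow(Function('U')(-6, -4), -1)))), 2) = Pow(Add(62, Add(Mul(-44, Pow(10, -1)), Mul(27, Pow(Mul(-4, -4), -1)))), 2) = Pow(Add(62, Add(Mul(-44, Rational(1, 10)), Mul(27, Pow(16, -1)))), 2) = Pow(Add(62, Add(Rational(-22, 5), Mul(27, Rational(1, 16)))), 2) = Pow(Add(62, Add(Rational(-22, 5), Rational(27, 16))), 2) = Pow(Add(62, Rational(-217, 80)), 2) = Pow(Rational(4743, 80), 2) = Rational(22496049, 6400)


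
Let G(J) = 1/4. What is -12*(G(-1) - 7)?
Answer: 81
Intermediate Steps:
G(J) = 1/4
-12*(G(-1) - 7) = -12*(1/4 - 7) = -12*(-27/4) = 81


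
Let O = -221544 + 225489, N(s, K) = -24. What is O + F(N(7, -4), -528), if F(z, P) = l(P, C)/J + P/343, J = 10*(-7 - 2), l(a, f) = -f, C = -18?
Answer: 6762692/1715 ≈ 3943.3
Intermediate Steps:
O = 3945
J = -90 (J = 10*(-9) = -90)
F(z, P) = -⅕ + P/343 (F(z, P) = -1*(-18)/(-90) + P/343 = 18*(-1/90) + P*(1/343) = -⅕ + P/343)
O + F(N(7, -4), -528) = 3945 + (-⅕ + (1/343)*(-528)) = 3945 + (-⅕ - 528/343) = 3945 - 2983/1715 = 6762692/1715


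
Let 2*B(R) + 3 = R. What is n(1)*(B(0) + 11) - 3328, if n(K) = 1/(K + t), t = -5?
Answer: -26643/8 ≈ -3330.4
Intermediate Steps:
B(R) = -3/2 + R/2
n(K) = 1/(-5 + K) (n(K) = 1/(K - 5) = 1/(-5 + K))
n(1)*(B(0) + 11) - 3328 = ((-3/2 + (½)*0) + 11)/(-5 + 1) - 3328 = ((-3/2 + 0) + 11)/(-4) - 3328 = -(-3/2 + 11)/4 - 3328 = -¼*19/2 - 3328 = -19/8 - 3328 = -26643/8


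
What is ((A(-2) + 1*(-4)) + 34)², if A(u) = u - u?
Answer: 900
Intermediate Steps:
A(u) = 0
((A(-2) + 1*(-4)) + 34)² = ((0 + 1*(-4)) + 34)² = ((0 - 4) + 34)² = (-4 + 34)² = 30² = 900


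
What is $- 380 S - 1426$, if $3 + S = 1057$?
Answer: $-401946$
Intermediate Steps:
$S = 1054$ ($S = -3 + 1057 = 1054$)
$- 380 S - 1426 = \left(-380\right) 1054 - 1426 = -400520 - 1426 = -401946$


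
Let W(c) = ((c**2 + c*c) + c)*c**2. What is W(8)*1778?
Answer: 15475712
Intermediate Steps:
W(c) = c**2*(c + 2*c**2) (W(c) = ((c**2 + c**2) + c)*c**2 = (2*c**2 + c)*c**2 = (c + 2*c**2)*c**2 = c**2*(c + 2*c**2))
W(8)*1778 = (8**3*(1 + 2*8))*1778 = (512*(1 + 16))*1778 = (512*17)*1778 = 8704*1778 = 15475712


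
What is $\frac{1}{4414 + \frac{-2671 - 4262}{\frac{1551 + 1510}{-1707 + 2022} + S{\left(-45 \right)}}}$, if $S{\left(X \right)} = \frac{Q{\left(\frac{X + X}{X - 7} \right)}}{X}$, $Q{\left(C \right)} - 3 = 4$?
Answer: $\frac{1004}{3703691} \approx 0.00027108$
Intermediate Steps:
$Q{\left(C \right)} = 7$ ($Q{\left(C \right)} = 3 + 4 = 7$)
$S{\left(X \right)} = \frac{7}{X}$
$\frac{1}{4414 + \frac{-2671 - 4262}{\frac{1551 + 1510}{-1707 + 2022} + S{\left(-45 \right)}}} = \frac{1}{4414 + \frac{-2671 - 4262}{\frac{1551 + 1510}{-1707 + 2022} + \frac{7}{-45}}} = \frac{1}{4414 - \frac{6933}{\frac{3061}{315} + 7 \left(- \frac{1}{45}\right)}} = \frac{1}{4414 - \frac{6933}{3061 \cdot \frac{1}{315} - \frac{7}{45}}} = \frac{1}{4414 - \frac{6933}{\frac{3061}{315} - \frac{7}{45}}} = \frac{1}{4414 - \frac{6933}{\frac{1004}{105}}} = \frac{1}{4414 - \frac{727965}{1004}} = \frac{1}{\frac{3703691}{1004}} = \frac{1004}{3703691}$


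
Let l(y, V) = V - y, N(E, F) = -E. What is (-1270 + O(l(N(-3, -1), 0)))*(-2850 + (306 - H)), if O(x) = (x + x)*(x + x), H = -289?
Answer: 2782670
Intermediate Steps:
O(x) = 4*x² (O(x) = (2*x)*(2*x) = 4*x²)
(-1270 + O(l(N(-3, -1), 0)))*(-2850 + (306 - H)) = (-1270 + 4*(0 - (-1)*(-3))²)*(-2850 + (306 - 1*(-289))) = (-1270 + 4*(0 - 1*3)²)*(-2850 + (306 + 289)) = (-1270 + 4*(0 - 3)²)*(-2850 + 595) = (-1270 + 4*(-3)²)*(-2255) = (-1270 + 4*9)*(-2255) = (-1270 + 36)*(-2255) = -1234*(-2255) = 2782670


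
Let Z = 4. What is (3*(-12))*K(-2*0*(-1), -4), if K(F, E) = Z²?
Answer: -576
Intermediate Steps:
K(F, E) = 16 (K(F, E) = 4² = 16)
(3*(-12))*K(-2*0*(-1), -4) = (3*(-12))*16 = -36*16 = -576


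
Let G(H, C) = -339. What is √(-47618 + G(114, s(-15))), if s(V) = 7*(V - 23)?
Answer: I*√47957 ≈ 218.99*I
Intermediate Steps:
s(V) = -161 + 7*V (s(V) = 7*(-23 + V) = -161 + 7*V)
√(-47618 + G(114, s(-15))) = √(-47618 - 339) = √(-47957) = I*√47957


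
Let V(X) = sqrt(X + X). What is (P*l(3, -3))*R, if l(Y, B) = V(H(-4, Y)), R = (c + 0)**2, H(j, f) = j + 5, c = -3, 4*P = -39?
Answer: -351*sqrt(2)/4 ≈ -124.10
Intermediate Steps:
P = -39/4 (P = (1/4)*(-39) = -39/4 ≈ -9.7500)
H(j, f) = 5 + j
V(X) = sqrt(2)*sqrt(X) (V(X) = sqrt(2*X) = sqrt(2)*sqrt(X))
R = 9 (R = (-3 + 0)**2 = (-3)**2 = 9)
l(Y, B) = sqrt(2) (l(Y, B) = sqrt(2)*sqrt(5 - 4) = sqrt(2)*sqrt(1) = sqrt(2)*1 = sqrt(2))
(P*l(3, -3))*R = -39*sqrt(2)/4*9 = -351*sqrt(2)/4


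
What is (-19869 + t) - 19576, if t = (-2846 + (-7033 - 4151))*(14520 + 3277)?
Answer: -249731355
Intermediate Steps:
t = -249691910 (t = (-2846 - 11184)*17797 = -14030*17797 = -249691910)
(-19869 + t) - 19576 = (-19869 - 249691910) - 19576 = -249711779 - 19576 = -249731355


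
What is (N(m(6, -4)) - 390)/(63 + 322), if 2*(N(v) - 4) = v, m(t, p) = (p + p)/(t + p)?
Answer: -388/385 ≈ -1.0078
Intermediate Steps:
m(t, p) = 2*p/(p + t) (m(t, p) = (2*p)/(p + t) = 2*p/(p + t))
N(v) = 4 + v/2
(N(m(6, -4)) - 390)/(63 + 322) = ((4 + (2*(-4)/(-4 + 6))/2) - 390)/(63 + 322) = ((4 + (2*(-4)/2)/2) - 390)/385 = ((4 + (2*(-4)*(½))/2) - 390)*(1/385) = ((4 + (½)*(-4)) - 390)*(1/385) = ((4 - 2) - 390)*(1/385) = (2 - 390)*(1/385) = -388*1/385 = -388/385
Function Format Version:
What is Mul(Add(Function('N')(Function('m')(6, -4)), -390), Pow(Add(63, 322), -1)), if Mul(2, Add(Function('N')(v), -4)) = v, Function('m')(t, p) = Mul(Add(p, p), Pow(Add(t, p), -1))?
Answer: Rational(-388, 385) ≈ -1.0078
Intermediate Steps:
Function('m')(t, p) = Mul(2, p, Pow(Add(p, t), -1)) (Function('m')(t, p) = Mul(Mul(2, p), Pow(Add(p, t), -1)) = Mul(2, p, Pow(Add(p, t), -1)))
Function('N')(v) = Add(4, Mul(Rational(1, 2), v))
Mul(Add(Function('N')(Function('m')(6, -4)), -390), Pow(Add(63, 322), -1)) = Mul(Add(Add(4, Mul(Rational(1, 2), Mul(2, -4, Pow(Add(-4, 6), -1)))), -390), Pow(Add(63, 322), -1)) = Mul(Add(Add(4, Mul(Rational(1, 2), Mul(2, -4, Pow(2, -1)))), -390), Pow(385, -1)) = Mul(Add(Add(4, Mul(Rational(1, 2), Mul(2, -4, Rational(1, 2)))), -390), Rational(1, 385)) = Mul(Add(Add(4, Mul(Rational(1, 2), -4)), -390), Rational(1, 385)) = Mul(Add(Add(4, -2), -390), Rational(1, 385)) = Mul(Add(2, -390), Rational(1, 385)) = Mul(-388, Rational(1, 385)) = Rational(-388, 385)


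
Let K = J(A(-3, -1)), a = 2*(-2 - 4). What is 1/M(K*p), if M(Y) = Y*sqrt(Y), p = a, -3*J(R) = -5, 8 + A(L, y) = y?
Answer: I*sqrt(5)/200 ≈ 0.01118*I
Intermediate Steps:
A(L, y) = -8 + y
a = -12 (a = 2*(-6) = -12)
J(R) = 5/3 (J(R) = -1/3*(-5) = 5/3)
p = -12
K = 5/3 ≈ 1.6667
M(Y) = Y**(3/2)
1/M(K*p) = 1/(((5/3)*(-12))**(3/2)) = 1/((-20)**(3/2)) = 1/(-40*I*sqrt(5)) = I*sqrt(5)/200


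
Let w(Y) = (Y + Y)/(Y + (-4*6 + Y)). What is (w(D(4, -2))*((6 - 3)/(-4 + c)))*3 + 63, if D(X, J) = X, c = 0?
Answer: 513/8 ≈ 64.125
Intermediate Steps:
w(Y) = 2*Y/(-24 + 2*Y) (w(Y) = (2*Y)/(Y + (-24 + Y)) = (2*Y)/(-24 + 2*Y) = 2*Y/(-24 + 2*Y))
(w(D(4, -2))*((6 - 3)/(-4 + c)))*3 + 63 = ((4/(-12 + 4))*((6 - 3)/(-4 + 0)))*3 + 63 = ((4/(-8))*(3/(-4)))*3 + 63 = ((4*(-1/8))*(3*(-1/4)))*3 + 63 = -1/2*(-3/4)*3 + 63 = (3/8)*3 + 63 = 9/8 + 63 = 513/8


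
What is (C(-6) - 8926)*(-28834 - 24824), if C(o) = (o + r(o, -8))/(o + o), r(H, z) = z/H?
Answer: 478930441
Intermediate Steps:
C(o) = (o - 8/o)/(2*o) (C(o) = (o - 8/o)/(o + o) = (o - 8/o)/((2*o)) = (o - 8/o)*(1/(2*o)) = (o - 8/o)/(2*o))
(C(-6) - 8926)*(-28834 - 24824) = ((½ - 4/(-6)²) - 8926)*(-28834 - 24824) = ((½ - 4*1/36) - 8926)*(-53658) = ((½ - ⅑) - 8926)*(-53658) = (7/18 - 8926)*(-53658) = -160661/18*(-53658) = 478930441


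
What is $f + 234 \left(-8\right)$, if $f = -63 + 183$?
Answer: $-1752$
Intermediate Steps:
$f = 120$
$f + 234 \left(-8\right) = 120 + 234 \left(-8\right) = 120 - 1872 = -1752$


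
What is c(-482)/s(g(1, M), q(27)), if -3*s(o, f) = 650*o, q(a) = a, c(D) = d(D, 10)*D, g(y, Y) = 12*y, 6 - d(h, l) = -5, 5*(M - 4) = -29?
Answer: 2651/1300 ≈ 2.0392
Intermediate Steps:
M = -9/5 (M = 4 + (⅕)*(-29) = 4 - 29/5 = -9/5 ≈ -1.8000)
d(h, l) = 11 (d(h, l) = 6 - 1*(-5) = 6 + 5 = 11)
c(D) = 11*D
s(o, f) = -650*o/3
c(-482)/s(g(1, M), q(27)) = (11*(-482))/((-2600)) = -5302/((-650/3*12)) = -5302/(-2600) = -5302*(-1/2600) = 2651/1300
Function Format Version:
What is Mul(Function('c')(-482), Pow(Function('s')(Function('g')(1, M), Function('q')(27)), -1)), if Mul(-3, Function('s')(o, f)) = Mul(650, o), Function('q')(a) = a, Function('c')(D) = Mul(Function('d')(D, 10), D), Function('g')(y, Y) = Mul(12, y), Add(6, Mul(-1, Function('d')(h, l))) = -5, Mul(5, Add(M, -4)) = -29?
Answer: Rational(2651, 1300) ≈ 2.0392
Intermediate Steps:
M = Rational(-9, 5) (M = Add(4, Mul(Rational(1, 5), -29)) = Add(4, Rational(-29, 5)) = Rational(-9, 5) ≈ -1.8000)
Function('d')(h, l) = 11 (Function('d')(h, l) = Add(6, Mul(-1, -5)) = Add(6, 5) = 11)
Function('c')(D) = Mul(11, D)
Function('s')(o, f) = Mul(Rational(-650, 3), o) (Function('s')(o, f) = Mul(Rational(-1, 3), Mul(650, o)) = Mul(Rational(-650, 3), o))
Mul(Function('c')(-482), Pow(Function('s')(Function('g')(1, M), Function('q')(27)), -1)) = Mul(Mul(11, -482), Pow(Mul(Rational(-650, 3), Mul(12, 1)), -1)) = Mul(-5302, Pow(Mul(Rational(-650, 3), 12), -1)) = Mul(-5302, Pow(-2600, -1)) = Mul(-5302, Rational(-1, 2600)) = Rational(2651, 1300)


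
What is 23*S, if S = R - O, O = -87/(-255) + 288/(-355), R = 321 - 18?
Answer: 42123166/6035 ≈ 6979.8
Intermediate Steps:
R = 303
O = -2837/6035 (O = -87*(-1/255) + 288*(-1/355) = 29/85 - 288/355 = -2837/6035 ≈ -0.47009)
S = 1831442/6035 (S = 303 - 1*(-2837/6035) = 303 + 2837/6035 = 1831442/6035 ≈ 303.47)
23*S = 23*(1831442/6035) = 42123166/6035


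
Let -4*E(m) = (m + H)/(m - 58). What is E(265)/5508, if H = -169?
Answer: -2/95013 ≈ -2.1050e-5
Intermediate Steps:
E(m) = -(-169 + m)/(4*(-58 + m)) (E(m) = -(m - 169)/(4*(m - 58)) = -(-169 + m)/(4*(-58 + m)))
E(265)/5508 = ((169 - 1*265)/(4*(-58 + 265)))/5508 = ((1/4)*(169 - 265)/207)*(1/5508) = ((1/4)*(1/207)*(-96))*(1/5508) = -8/69*1/5508 = -2/95013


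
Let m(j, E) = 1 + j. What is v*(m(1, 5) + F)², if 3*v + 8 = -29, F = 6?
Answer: -2368/3 ≈ -789.33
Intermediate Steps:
v = -37/3 (v = -8/3 + (⅓)*(-29) = -8/3 - 29/3 = -37/3 ≈ -12.333)
v*(m(1, 5) + F)² = -37*((1 + 1) + 6)²/3 = -37*(2 + 6)²/3 = -37/3*8² = -37/3*64 = -2368/3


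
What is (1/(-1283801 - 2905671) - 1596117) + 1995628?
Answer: 1673740148191/4189472 ≈ 3.9951e+5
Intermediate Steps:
(1/(-1283801 - 2905671) - 1596117) + 1995628 = (1/(-4189472) - 1596117) + 1995628 = (-1/4189472 - 1596117) + 1995628 = -6686887480225/4189472 + 1995628 = 1673740148191/4189472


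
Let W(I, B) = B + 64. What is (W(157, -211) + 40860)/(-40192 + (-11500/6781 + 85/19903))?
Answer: -5494717799259/5424630778771 ≈ -1.0129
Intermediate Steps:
W(I, B) = 64 + B
(W(157, -211) + 40860)/(-40192 + (-11500/6781 + 85/19903)) = ((64 - 211) + 40860)/(-40192 + (-11500/6781 + 85/19903)) = (-147 + 40860)/(-40192 + (-11500*1/6781 + 85*(1/19903))) = 40713/(-40192 + (-11500/6781 + 85/19903)) = 40713/(-40192 - 228308115/134962243) = 40713/(-5424630778771/134962243) = 40713*(-134962243/5424630778771) = -5494717799259/5424630778771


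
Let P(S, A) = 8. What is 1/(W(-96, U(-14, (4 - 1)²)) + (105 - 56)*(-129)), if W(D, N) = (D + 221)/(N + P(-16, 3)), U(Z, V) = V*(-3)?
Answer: -19/120224 ≈ -0.00015804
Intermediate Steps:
U(Z, V) = -3*V
W(D, N) = (221 + D)/(8 + N) (W(D, N) = (D + 221)/(N + 8) = (221 + D)/(8 + N))
1/(W(-96, U(-14, (4 - 1)²)) + (105 - 56)*(-129)) = 1/((221 - 96)/(8 - 3*(4 - 1)²) + (105 - 56)*(-129)) = 1/(125/(8 - 3*3²) + 49*(-129)) = 1/(125/(8 - 3*9) - 6321) = 1/(125/(8 - 27) - 6321) = 1/(125/(-19) - 6321) = 1/(-1/19*125 - 6321) = 1/(-125/19 - 6321) = 1/(-120224/19) = -19/120224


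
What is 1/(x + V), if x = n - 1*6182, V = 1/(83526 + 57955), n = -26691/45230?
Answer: -6399185630/39563541788801 ≈ -0.00016174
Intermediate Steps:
n = -26691/45230 (n = -26691*1/45230 = -26691/45230 ≈ -0.59012)
V = 1/141481 ≈ 7.0681e-6
x = -279638551/45230 (x = -26691/45230 - 1*6182 = -26691/45230 - 6182 = -279638551/45230 ≈ -6182.6)
1/(x + V) = 1/(-279638551/45230 + 1/141481) = 1/(-39563541788801/6399185630) = -6399185630/39563541788801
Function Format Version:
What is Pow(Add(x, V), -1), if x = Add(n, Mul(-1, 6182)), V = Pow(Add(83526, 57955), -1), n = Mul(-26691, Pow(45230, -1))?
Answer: Rational(-6399185630, 39563541788801) ≈ -0.00016174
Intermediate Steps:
n = Rational(-26691, 45230) (n = Mul(-26691, Rational(1, 45230)) = Rational(-26691, 45230) ≈ -0.59012)
V = Rational(1, 141481) (V = Pow(141481, -1) = Rational(1, 141481) ≈ 7.0681e-6)
x = Rational(-279638551, 45230) (x = Add(Rational(-26691, 45230), Mul(-1, 6182)) = Add(Rational(-26691, 45230), -6182) = Rational(-279638551, 45230) ≈ -6182.6)
Pow(Add(x, V), -1) = Pow(Add(Rational(-279638551, 45230), Rational(1, 141481)), -1) = Pow(Rational(-39563541788801, 6399185630), -1) = Rational(-6399185630, 39563541788801)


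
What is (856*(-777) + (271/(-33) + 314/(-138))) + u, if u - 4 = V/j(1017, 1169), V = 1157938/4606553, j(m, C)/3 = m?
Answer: -2365036352371087418/3555812080359 ≈ -6.6512e+5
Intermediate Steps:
j(m, C) = 3*m
V = 1157938/4606553 (V = 1157938*(1/4606553) = 1157938/4606553 ≈ 0.25137)
u = 56219530750/14054593203 (u = 4 + 1157938/(4606553*((3*1017))) = 4 + (1157938/4606553)/3051 = 4 + (1157938/4606553)*(1/3051) = 4 + 1157938/14054593203 = 56219530750/14054593203 ≈ 4.0001)
(856*(-777) + (271/(-33) + 314/(-138))) + u = (856*(-777) + (271/(-33) + 314/(-138))) + 56219530750/14054593203 = (-665112 + (271*(-1/33) + 314*(-1/138))) + 56219530750/14054593203 = (-665112 + (-271/33 - 157/69)) + 56219530750/14054593203 = (-665112 - 7960/759) + 56219530750/14054593203 = -504827968/759 + 56219530750/14054593203 = -2365036352371087418/3555812080359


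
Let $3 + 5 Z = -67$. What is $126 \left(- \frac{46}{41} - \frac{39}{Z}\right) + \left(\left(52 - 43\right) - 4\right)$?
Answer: $\frac{8800}{41} \approx 214.63$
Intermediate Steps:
$Z = -14$ ($Z = - \frac{3}{5} + \frac{1}{5} \left(-67\right) = - \frac{3}{5} - \frac{67}{5} = -14$)
$126 \left(- \frac{46}{41} - \frac{39}{Z}\right) + \left(\left(52 - 43\right) - 4\right) = 126 \left(- \frac{46}{41} - \frac{39}{-14}\right) + \left(\left(52 - 43\right) - 4\right) = 126 \left(\left(-46\right) \frac{1}{41} - - \frac{39}{14}\right) + \left(9 - 4\right) = 126 \left(- \frac{46}{41} + \frac{39}{14}\right) + 5 = 126 \cdot \frac{955}{574} + 5 = \frac{8595}{41} + 5 = \frac{8800}{41}$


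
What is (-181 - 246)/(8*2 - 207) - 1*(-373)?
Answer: 71670/191 ≈ 375.24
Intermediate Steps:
(-181 - 246)/(8*2 - 207) - 1*(-373) = -427/(16 - 207) + 373 = -427/(-191) + 373 = -427*(-1/191) + 373 = 427/191 + 373 = 71670/191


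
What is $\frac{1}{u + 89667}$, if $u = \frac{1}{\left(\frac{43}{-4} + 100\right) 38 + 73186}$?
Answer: $\frac{153155}{13732949387} \approx 1.1152 \cdot 10^{-5}$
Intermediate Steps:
$u = \frac{2}{153155}$ ($u = \frac{1}{\left(43 \left(- \frac{1}{4}\right) + 100\right) 38 + 73186} = \frac{1}{\left(- \frac{43}{4} + 100\right) 38 + 73186} = \frac{1}{\frac{357}{4} \cdot 38 + 73186} = \frac{1}{\frac{6783}{2} + 73186} = \frac{1}{\frac{153155}{2}} = \frac{2}{153155} \approx 1.3059 \cdot 10^{-5}$)
$\frac{1}{u + 89667} = \frac{1}{\frac{2}{153155} + 89667} = \frac{1}{\frac{13732949387}{153155}} = \frac{153155}{13732949387}$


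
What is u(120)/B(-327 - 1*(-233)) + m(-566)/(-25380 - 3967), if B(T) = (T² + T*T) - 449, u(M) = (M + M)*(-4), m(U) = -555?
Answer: -6204785/168481127 ≈ -0.036828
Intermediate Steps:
u(M) = -8*M (u(M) = (2*M)*(-4) = -8*M)
B(T) = -449 + 2*T² (B(T) = (T² + T²) - 449 = 2*T² - 449 = -449 + 2*T²)
u(120)/B(-327 - 1*(-233)) + m(-566)/(-25380 - 3967) = (-8*120)/(-449 + 2*(-327 - 1*(-233))²) - 555/(-25380 - 3967) = -960/(-449 + 2*(-327 + 233)²) - 555/(-29347) = -960/(-449 + 2*(-94)²) - 555*(-1/29347) = -960/(-449 + 2*8836) + 555/29347 = -960/(-449 + 17672) + 555/29347 = -960/17223 + 555/29347 = -960*1/17223 + 555/29347 = -320/5741 + 555/29347 = -6204785/168481127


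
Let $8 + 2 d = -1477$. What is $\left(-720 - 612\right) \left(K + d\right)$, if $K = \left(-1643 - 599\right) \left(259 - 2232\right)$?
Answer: $-5891067702$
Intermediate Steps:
$d = - \frac{1485}{2}$ ($d = -4 + \frac{1}{2} \left(-1477\right) = -4 - \frac{1477}{2} = - \frac{1485}{2} \approx -742.5$)
$K = 4423466$ ($K = \left(-2242\right) \left(-1973\right) = 4423466$)
$\left(-720 - 612\right) \left(K + d\right) = \left(-720 - 612\right) \left(4423466 - \frac{1485}{2}\right) = \left(-720 - 612\right) \frac{8845447}{2} = \left(-1332\right) \frac{8845447}{2} = -5891067702$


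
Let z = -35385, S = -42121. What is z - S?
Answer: 6736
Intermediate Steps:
z - S = -35385 - 1*(-42121) = -35385 + 42121 = 6736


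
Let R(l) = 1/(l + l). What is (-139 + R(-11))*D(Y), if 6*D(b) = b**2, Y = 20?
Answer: -305900/33 ≈ -9269.7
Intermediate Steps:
R(l) = 1/(2*l)
D(b) = b**2/6
(-139 + R(-11))*D(Y) = (-139 + (1/2)/(-11))*((1/6)*20**2) = (-139 + (1/2)*(-1/11))*((1/6)*400) = (-139 - 1/22)*(200/3) = -3059/22*200/3 = -305900/33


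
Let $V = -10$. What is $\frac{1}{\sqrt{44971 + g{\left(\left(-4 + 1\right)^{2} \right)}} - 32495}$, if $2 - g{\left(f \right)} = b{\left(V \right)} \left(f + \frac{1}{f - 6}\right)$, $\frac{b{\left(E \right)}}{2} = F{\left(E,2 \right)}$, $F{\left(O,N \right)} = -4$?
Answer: $- \frac{97485}{3167639932} - \frac{\sqrt{405429}}{3167639932} \approx -3.0976 \cdot 10^{-5}$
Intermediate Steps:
$b{\left(E \right)} = -8$ ($b{\left(E \right)} = 2 \left(-4\right) = -8$)
$g{\left(f \right)} = 2 + 8 f + \frac{8}{-6 + f}$ ($g{\left(f \right)} = 2 - - 8 \left(f + \frac{1}{f - 6}\right) = 2 - - 8 \left(f + \frac{1}{-6 + f}\right) = 2 - \left(- 8 f - \frac{8}{-6 + f}\right) = 2 + \left(8 f + \frac{8}{-6 + f}\right) = 2 + 8 f + \frac{8}{-6 + f}$)
$\frac{1}{\sqrt{44971 + g{\left(\left(-4 + 1\right)^{2} \right)}} - 32495} = \frac{1}{\sqrt{44971 + \frac{2 \left(-2 - 23 \left(-4 + 1\right)^{2} + 4 \left(\left(-4 + 1\right)^{2}\right)^{2}\right)}{-6 + \left(-4 + 1\right)^{2}}} - 32495} = \frac{1}{\sqrt{44971 + \frac{2 \left(-2 - 23 \left(-3\right)^{2} + 4 \left(\left(-3\right)^{2}\right)^{2}\right)}{-6 + \left(-3\right)^{2}}} - 32495} = \frac{1}{\sqrt{44971 + \frac{2 \left(-2 - 207 + 4 \cdot 9^{2}\right)}{-6 + 9}} - 32495} = \frac{1}{\sqrt{44971 + \frac{2 \left(-2 - 207 + 4 \cdot 81\right)}{3}} - 32495} = \frac{1}{\sqrt{44971 + 2 \cdot \frac{1}{3} \left(-2 - 207 + 324\right)} - 32495} = \frac{1}{\sqrt{44971 + 2 \cdot \frac{1}{3} \cdot 115} - 32495} = \frac{1}{\sqrt{44971 + \frac{230}{3}} - 32495} = \frac{1}{\sqrt{\frac{135143}{3}} - 32495} = \frac{1}{\frac{\sqrt{405429}}{3} - 32495} = \frac{1}{-32495 + \frac{\sqrt{405429}}{3}}$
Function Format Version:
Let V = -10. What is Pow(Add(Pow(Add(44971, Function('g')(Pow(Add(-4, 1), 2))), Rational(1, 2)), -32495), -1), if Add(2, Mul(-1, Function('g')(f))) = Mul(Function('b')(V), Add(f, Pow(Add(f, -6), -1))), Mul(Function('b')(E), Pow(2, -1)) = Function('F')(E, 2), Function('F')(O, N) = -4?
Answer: Add(Rational(-97485, 3167639932), Mul(Rational(-1, 3167639932), Pow(405429, Rational(1, 2)))) ≈ -3.0976e-5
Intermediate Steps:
Function('b')(E) = -8 (Function('b')(E) = Mul(2, -4) = -8)
Function('g')(f) = Add(2, Mul(8, f), Mul(8, Pow(Add(-6, f), -1))) (Function('g')(f) = Add(2, Mul(-1, Mul(-8, Add(f, Pow(Add(f, -6), -1))))) = Add(2, Mul(-1, Mul(-8, Add(f, Pow(Add(-6, f), -1))))) = Add(2, Mul(-1, Add(Mul(-8, f), Mul(-8, Pow(Add(-6, f), -1))))) = Add(2, Add(Mul(8, f), Mul(8, Pow(Add(-6, f), -1)))) = Add(2, Mul(8, f), Mul(8, Pow(Add(-6, f), -1))))
Pow(Add(Pow(Add(44971, Function('g')(Pow(Add(-4, 1), 2))), Rational(1, 2)), -32495), -1) = Pow(Add(Pow(Add(44971, Mul(2, Pow(Add(-6, Pow(Add(-4, 1), 2)), -1), Add(-2, Mul(-23, Pow(Add(-4, 1), 2)), Mul(4, Pow(Pow(Add(-4, 1), 2), 2))))), Rational(1, 2)), -32495), -1) = Pow(Add(Pow(Add(44971, Mul(2, Pow(Add(-6, Pow(-3, 2)), -1), Add(-2, Mul(-23, Pow(-3, 2)), Mul(4, Pow(Pow(-3, 2), 2))))), Rational(1, 2)), -32495), -1) = Pow(Add(Pow(Add(44971, Mul(2, Pow(Add(-6, 9), -1), Add(-2, Mul(-23, 9), Mul(4, Pow(9, 2))))), Rational(1, 2)), -32495), -1) = Pow(Add(Pow(Add(44971, Mul(2, Pow(3, -1), Add(-2, -207, Mul(4, 81)))), Rational(1, 2)), -32495), -1) = Pow(Add(Pow(Add(44971, Mul(2, Rational(1, 3), Add(-2, -207, 324))), Rational(1, 2)), -32495), -1) = Pow(Add(Pow(Add(44971, Mul(2, Rational(1, 3), 115)), Rational(1, 2)), -32495), -1) = Pow(Add(Pow(Add(44971, Rational(230, 3)), Rational(1, 2)), -32495), -1) = Pow(Add(Pow(Rational(135143, 3), Rational(1, 2)), -32495), -1) = Pow(Add(Mul(Rational(1, 3), Pow(405429, Rational(1, 2))), -32495), -1) = Pow(Add(-32495, Mul(Rational(1, 3), Pow(405429, Rational(1, 2)))), -1)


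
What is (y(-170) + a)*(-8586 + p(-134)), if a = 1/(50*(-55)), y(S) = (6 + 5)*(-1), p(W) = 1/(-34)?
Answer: 353240927/3740 ≈ 94450.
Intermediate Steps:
p(W) = -1/34
y(S) = -11 (y(S) = 11*(-1) = -11)
a = -1/2750 (a = 1/(-2750) = -1/2750 ≈ -0.00036364)
(y(-170) + a)*(-8586 + p(-134)) = (-11 - 1/2750)*(-8586 - 1/34) = -30251/2750*(-291925/34) = 353240927/3740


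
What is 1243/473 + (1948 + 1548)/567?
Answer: 214399/24381 ≈ 8.7937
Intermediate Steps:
1243/473 + (1948 + 1548)/567 = 1243*(1/473) + 3496*(1/567) = 113/43 + 3496/567 = 214399/24381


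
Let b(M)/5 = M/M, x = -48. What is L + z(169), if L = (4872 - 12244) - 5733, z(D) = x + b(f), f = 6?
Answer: -13148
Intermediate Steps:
b(M) = 5 (b(M) = 5*(M/M) = 5*1 = 5)
z(D) = -43 (z(D) = -48 + 5 = -43)
L = -13105 (L = -7372 - 5733 = -13105)
L + z(169) = -13105 - 43 = -13148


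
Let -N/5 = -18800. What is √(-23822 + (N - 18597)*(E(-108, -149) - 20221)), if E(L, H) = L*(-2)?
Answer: I*√1508460837 ≈ 38839.0*I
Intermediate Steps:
N = 94000 (N = -5*(-18800) = 94000)
E(L, H) = -2*L
√(-23822 + (N - 18597)*(E(-108, -149) - 20221)) = √(-23822 + (94000 - 18597)*(-2*(-108) - 20221)) = √(-23822 + 75403*(216 - 20221)) = √(-23822 + 75403*(-20005)) = √(-23822 - 1508437015) = √(-1508460837) = I*√1508460837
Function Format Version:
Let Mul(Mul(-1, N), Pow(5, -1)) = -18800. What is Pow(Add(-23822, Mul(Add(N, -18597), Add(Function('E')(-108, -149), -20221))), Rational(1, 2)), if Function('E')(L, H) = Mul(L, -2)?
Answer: Mul(I, Pow(1508460837, Rational(1, 2))) ≈ Mul(38839., I)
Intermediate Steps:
N = 94000 (N = Mul(-5, -18800) = 94000)
Function('E')(L, H) = Mul(-2, L)
Pow(Add(-23822, Mul(Add(N, -18597), Add(Function('E')(-108, -149), -20221))), Rational(1, 2)) = Pow(Add(-23822, Mul(Add(94000, -18597), Add(Mul(-2, -108), -20221))), Rational(1, 2)) = Pow(Add(-23822, Mul(75403, Add(216, -20221))), Rational(1, 2)) = Pow(Add(-23822, Mul(75403, -20005)), Rational(1, 2)) = Pow(Add(-23822, -1508437015), Rational(1, 2)) = Pow(-1508460837, Rational(1, 2)) = Mul(I, Pow(1508460837, Rational(1, 2)))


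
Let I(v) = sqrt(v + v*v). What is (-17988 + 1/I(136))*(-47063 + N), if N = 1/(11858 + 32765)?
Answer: 37776459357024/44623 - 525023062*sqrt(4658)/103926967 ≈ 8.4657e+8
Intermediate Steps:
I(v) = sqrt(v + v**2)
N = 1/44623 ≈ 2.2410e-5
(-17988 + 1/I(136))*(-47063 + N) = (-17988 + 1/(sqrt(136*(1 + 136))))*(-47063 + 1/44623) = (-17988 + 1/(sqrt(136*137)))*(-2100092248/44623) = (-17988 + 1/(sqrt(18632)))*(-2100092248/44623) = (-17988 + 1/(2*sqrt(4658)))*(-2100092248/44623) = (-17988 + sqrt(4658)/9316)*(-2100092248/44623) = 37776459357024/44623 - 525023062*sqrt(4658)/103926967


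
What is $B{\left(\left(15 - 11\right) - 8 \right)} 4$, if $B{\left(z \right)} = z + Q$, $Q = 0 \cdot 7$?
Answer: $-16$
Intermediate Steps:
$Q = 0$
$B{\left(z \right)} = z$ ($B{\left(z \right)} = z + 0 = z$)
$B{\left(\left(15 - 11\right) - 8 \right)} 4 = \left(\left(15 - 11\right) - 8\right) 4 = \left(4 - 8\right) 4 = \left(-4\right) 4 = -16$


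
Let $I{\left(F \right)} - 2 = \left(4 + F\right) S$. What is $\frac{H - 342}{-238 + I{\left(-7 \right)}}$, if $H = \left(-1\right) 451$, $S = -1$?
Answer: $\frac{793}{233} \approx 3.4034$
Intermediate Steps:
$H = -451$
$I{\left(F \right)} = -2 - F$ ($I{\left(F \right)} = 2 + \left(4 + F\right) \left(-1\right) = 2 - \left(4 + F\right) = -2 - F$)
$\frac{H - 342}{-238 + I{\left(-7 \right)}} = \frac{-451 - 342}{-238 - -5} = - \frac{793}{-238 + \left(-2 + 7\right)} = - \frac{793}{-238 + 5} = - \frac{793}{-233} = \left(-793\right) \left(- \frac{1}{233}\right) = \frac{793}{233}$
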